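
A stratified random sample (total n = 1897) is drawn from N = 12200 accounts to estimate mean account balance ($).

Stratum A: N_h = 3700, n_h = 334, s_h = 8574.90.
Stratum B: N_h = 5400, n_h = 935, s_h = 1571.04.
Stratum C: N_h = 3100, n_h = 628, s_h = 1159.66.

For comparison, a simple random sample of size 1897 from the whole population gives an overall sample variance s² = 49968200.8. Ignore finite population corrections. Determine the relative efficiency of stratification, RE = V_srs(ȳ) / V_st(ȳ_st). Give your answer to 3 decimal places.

V̂(ȳ_st) = Σ W_h² s_h²/n_h, with W_h = N_h/N and N = 12200:
  stratum A: (3700/12200)²·8574.90²/334 = 20248.6
  stratum B: (5400/12200)²·1571.04²/935 = 517.167
  stratum C: (3100/12200)²·1159.66²/628 = 138.263
V_st = 20904.1
V_srs = s²/n = 49968200.8/1897 = 26340.6
Relative efficiency = V_srs / V_st = 26340.6/20904.1 = 1.2601

RE ≈ 1.260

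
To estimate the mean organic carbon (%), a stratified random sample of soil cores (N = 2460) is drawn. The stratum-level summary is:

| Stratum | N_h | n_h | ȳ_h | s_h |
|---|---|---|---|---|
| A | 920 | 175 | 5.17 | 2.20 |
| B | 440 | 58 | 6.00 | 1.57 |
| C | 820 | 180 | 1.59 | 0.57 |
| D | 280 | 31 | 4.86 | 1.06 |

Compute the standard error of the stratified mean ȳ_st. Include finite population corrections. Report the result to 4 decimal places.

V̂(ȳ_st) = Σ W_h² (1 − n_h/N_h) s_h²/n_h, with W_h = N_h/N and N = 2460:
  stratum A: (920/2460)²·(1 − 175/920)·2.20²/175 = 0.00313243
  stratum B: (440/2460)²·(1 − 58/440)·1.57²/58 = 0.00118037
  stratum C: (820/2460)²·(1 − 180/820)·0.57²/180 = 0.000156531
  stratum D: (280/2460)²·(1 − 31/280)·1.06²/31 = 0.000417578
V̂(ȳ_st) = 0.0048869
SE(ȳ_st) = √0.0048869 = 0.0699064

SE(ȳ_st) ≈ 0.0699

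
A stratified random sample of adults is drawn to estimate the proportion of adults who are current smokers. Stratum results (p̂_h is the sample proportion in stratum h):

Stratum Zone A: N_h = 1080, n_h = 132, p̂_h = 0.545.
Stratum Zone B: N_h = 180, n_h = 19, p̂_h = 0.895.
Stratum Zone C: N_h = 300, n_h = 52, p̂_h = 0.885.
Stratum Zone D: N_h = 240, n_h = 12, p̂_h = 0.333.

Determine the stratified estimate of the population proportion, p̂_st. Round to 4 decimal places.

p̂_st ≈ 0.6084

N = 1800; stratum weights W_h = N_h/N.
p̂_st = Σ W_h p̂_h = (1080·0.545 + 180·0.895 + 300·0.885 + 240·0.333)/1800 = 0.60840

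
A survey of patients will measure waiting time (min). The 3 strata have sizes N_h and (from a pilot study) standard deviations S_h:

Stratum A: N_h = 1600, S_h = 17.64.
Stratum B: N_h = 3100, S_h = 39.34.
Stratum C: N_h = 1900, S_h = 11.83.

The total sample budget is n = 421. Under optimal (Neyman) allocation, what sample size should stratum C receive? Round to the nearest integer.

Neyman allocation: n_h = n · N_h S_h / Σ N_i S_i, with n = 421.
  stratum A: N_h·S_h = 1600·17.64 = 28224.00
  stratum B: N_h·S_h = 3100·39.34 = 121954.00
  stratum C: N_h·S_h = 1900·11.83 = 22477.00
Σ N_h S_h = 172655.00
n for stratum C = 421·22477.00/172655.00 = 54.808 → 55

55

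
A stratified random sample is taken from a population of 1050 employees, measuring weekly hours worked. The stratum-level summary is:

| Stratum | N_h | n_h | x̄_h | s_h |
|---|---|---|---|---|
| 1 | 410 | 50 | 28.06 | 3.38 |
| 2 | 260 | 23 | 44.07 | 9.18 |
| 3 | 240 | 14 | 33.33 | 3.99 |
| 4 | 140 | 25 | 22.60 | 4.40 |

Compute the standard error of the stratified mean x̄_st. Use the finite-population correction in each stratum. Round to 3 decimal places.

V̂(x̄_st) = Σ W_h² (1 − n_h/N_h) s_h²/n_h, with W_h = N_h/N and N = 1050:
  stratum 1: (410/1050)²·(1 − 50/410)·3.38²/50 = 0.0305894
  stratum 2: (260/1050)²·(1 − 23/260)·9.18²/23 = 0.204786
  stratum 3: (240/1050)²·(1 − 14/240)·3.99²/14 = 0.0559447
  stratum 4: (140/1050)²·(1 − 25/140)·4.40²/25 = 0.0113087
V̂(x̄_st) = 0.302629
SE(x̄_st) = √0.302629 = 0.550117

SE(x̄_st) ≈ 0.550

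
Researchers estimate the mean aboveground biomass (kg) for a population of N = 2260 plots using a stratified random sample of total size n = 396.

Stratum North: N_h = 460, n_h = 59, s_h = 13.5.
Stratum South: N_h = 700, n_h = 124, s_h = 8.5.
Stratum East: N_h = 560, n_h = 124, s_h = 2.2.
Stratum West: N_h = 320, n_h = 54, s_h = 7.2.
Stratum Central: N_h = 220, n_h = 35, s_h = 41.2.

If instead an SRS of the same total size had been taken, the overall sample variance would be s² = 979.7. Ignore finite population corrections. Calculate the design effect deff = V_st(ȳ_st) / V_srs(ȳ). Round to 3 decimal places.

deff ≈ 0.269

V̂(ȳ_st) = Σ W_h² s_h²/n_h, with W_h = N_h/N and N = 2260:
  stratum North: (460/2260)²·13.5²/59 = 0.127972
  stratum South: (700/2260)²·8.5²/124 = 0.0558979
  stratum East: (560/2260)²·2.2²/124 = 0.00239653
  stratum West: (320/2260)²·7.2²/54 = 0.0192466
  stratum Central: (220/2260)²·41.2²/35 = 0.459573
V_st = 0.665086
V_srs = s²/n = 979.7/396 = 2.47399
deff = V_st / V_srs = 0.665086/2.47399 = 0.2688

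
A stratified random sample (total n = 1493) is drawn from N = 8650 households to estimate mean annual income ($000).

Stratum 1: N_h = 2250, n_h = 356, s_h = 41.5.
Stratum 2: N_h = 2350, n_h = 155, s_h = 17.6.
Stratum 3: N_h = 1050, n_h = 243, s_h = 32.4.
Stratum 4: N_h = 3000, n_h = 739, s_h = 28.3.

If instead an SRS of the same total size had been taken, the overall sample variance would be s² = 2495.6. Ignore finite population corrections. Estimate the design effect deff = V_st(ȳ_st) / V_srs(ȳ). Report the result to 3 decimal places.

deff ≈ 0.400

V̂(ȳ_st) = Σ W_h² s_h²/n_h, with W_h = N_h/N and N = 8650:
  stratum 1: (2250/8650)²·41.5²/356 = 0.327325
  stratum 2: (2350/8650)²·17.6²/155 = 0.147502
  stratum 3: (1050/8650)²·32.4²/243 = 0.0636546
  stratum 4: (3000/8650)²·28.3²/739 = 0.130358
V_st = 0.66884
V_srs = s²/n = 2495.6/1493 = 1.67153
deff = V_st / V_srs = 0.66884/1.67153 = 0.4001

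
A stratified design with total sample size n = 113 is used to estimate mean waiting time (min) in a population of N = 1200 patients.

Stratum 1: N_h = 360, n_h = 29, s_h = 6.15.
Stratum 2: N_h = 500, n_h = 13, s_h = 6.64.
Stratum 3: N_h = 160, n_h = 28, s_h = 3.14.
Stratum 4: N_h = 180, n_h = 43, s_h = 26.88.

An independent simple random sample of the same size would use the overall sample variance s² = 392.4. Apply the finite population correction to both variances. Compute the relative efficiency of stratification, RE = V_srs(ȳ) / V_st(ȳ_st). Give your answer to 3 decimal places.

RE ≈ 3.228

V̂(ȳ_st) = Σ W_h² (1 − n_h/N_h) s_h²/n_h, with W_h = N_h/N and N = 1200:
  stratum 1: (360/1200)²·(1 − 29/360)·6.15²/29 = 0.107925
  stratum 2: (500/1200)²·(1 − 13/500)·6.64²/13 = 0.573495
  stratum 3: (160/1200)²·(1 − 28/160)·3.14²/28 = 0.00516455
  stratum 4: (180/1200)²·(1 − 43/180)·26.88²/43 = 0.287754
V_st = 0.974337
V_srs = (1 − 113/1200)·392.4/113 = 3.14557
Relative efficiency = V_srs / V_st = 3.14557/0.974337 = 3.2284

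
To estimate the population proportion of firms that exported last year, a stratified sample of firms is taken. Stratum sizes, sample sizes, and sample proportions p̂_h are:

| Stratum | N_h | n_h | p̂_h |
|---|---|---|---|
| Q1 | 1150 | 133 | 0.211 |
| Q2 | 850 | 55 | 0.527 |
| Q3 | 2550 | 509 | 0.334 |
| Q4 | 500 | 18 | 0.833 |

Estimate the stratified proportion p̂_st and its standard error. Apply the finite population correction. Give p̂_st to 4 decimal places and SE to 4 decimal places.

N = 5050; stratum weights W_h = N_h/N.
p̂_st = Σ W_h p̂_h = (1150·0.211 + 850·0.527 + 2550·0.334 + 500·0.833)/5050 = 0.38788
V̂(p̂_st) = Σ W_h² (1 − n_h/N_h) p̂_h(1−p̂_h)/(n_h−1):
  stratum Q1: (1150/5050)²·(1 − 133/1150)·0.211·0.789/132 = 5.78391e-05
  stratum Q2: (850/5050)²·(1 − 55/850)·0.527·0.473/54 = 0.000122315
  stratum Q3: (2550/5050)²·(1 − 509/2550)·0.334·0.666/508 = 8.93629e-05
  stratum Q4: (500/5050)²·(1 − 18/500)·0.833·0.167/17 = 7.73298e-05
V̂(p̂_st) = 0.000346847; SE = √V̂ = 0.0186238

p̂_st ≈ 0.3879, SE ≈ 0.0186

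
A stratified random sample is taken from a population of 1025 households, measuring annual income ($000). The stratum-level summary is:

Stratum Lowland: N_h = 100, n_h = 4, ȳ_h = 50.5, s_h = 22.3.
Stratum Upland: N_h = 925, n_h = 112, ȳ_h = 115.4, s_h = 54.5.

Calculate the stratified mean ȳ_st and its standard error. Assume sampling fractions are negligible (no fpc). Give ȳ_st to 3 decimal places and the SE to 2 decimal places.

ȳ_st = Σ W_h ȳ_h = (100·50.5 + 925·115.4)/1025 = 109.06829
V̂(ȳ_st) = Σ W_h² s_h²/n_h, with W_h = N_h/N and N = 1025:
  stratum Lowland: (100/1025)²·22.3²/4 = 1.18332
  stratum Upland: (925/1025)²·54.5²/112 = 21.5979
V̂(ȳ_st) = 22.7812
SE(ȳ_st) = √22.7812 = 4.77296

ȳ_st ≈ 109.068, SE ≈ 4.77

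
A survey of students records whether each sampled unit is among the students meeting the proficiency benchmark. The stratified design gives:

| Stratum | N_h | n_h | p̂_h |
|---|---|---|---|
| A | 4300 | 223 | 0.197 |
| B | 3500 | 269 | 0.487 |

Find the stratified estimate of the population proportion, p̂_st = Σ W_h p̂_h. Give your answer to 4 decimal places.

N = 7800; stratum weights W_h = N_h/N.
p̂_st = Σ W_h p̂_h = (4300·0.197 + 3500·0.487)/7800 = 0.32713

p̂_st ≈ 0.3271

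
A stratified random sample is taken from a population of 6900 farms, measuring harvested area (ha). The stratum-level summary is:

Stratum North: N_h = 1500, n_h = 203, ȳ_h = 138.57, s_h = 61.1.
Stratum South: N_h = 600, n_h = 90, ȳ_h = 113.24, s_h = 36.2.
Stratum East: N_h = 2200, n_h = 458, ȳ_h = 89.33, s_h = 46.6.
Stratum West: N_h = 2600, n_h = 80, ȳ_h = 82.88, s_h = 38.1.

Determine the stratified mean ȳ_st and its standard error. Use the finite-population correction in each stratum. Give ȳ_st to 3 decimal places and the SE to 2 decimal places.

ȳ_st = Σ W_h ȳ_h = (1500·138.57 + 600·113.24 + 2200·89.33 + 2600·82.88)/6900 = 99.68304
V̂(ȳ_st) = Σ W_h² (1 − n_h/N_h) s_h²/n_h, with W_h = N_h/N and N = 6900:
  stratum North: (1500/6900)²·(1 − 203/1500)·61.1²/203 = 0.751483
  stratum South: (600/6900)²·(1 − 90/600)·36.2²/90 = 0.0935832
  stratum East: (2200/6900)²·(1 − 458/2200)·46.6²/458 = 0.381662
  stratum West: (2600/6900)²·(1 − 80/2600)·38.1²/80 = 2.4971
V̂(ȳ_st) = 3.72383
SE(ȳ_st) = √3.72383 = 1.92972

ȳ_st ≈ 99.683, SE ≈ 1.93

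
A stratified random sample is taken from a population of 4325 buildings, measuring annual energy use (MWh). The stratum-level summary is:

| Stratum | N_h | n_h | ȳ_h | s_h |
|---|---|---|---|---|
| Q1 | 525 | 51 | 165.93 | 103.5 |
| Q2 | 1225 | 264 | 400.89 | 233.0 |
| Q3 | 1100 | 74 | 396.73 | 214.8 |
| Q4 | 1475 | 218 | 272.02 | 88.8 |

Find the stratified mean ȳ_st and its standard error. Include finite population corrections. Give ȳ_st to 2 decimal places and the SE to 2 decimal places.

ȳ_st ≈ 327.36, SE ≈ 7.55

ȳ_st = Σ W_h ȳ_h = (525·165.93 + 1225·400.89 + 1100·396.73 + 1475·272.02)/4325 = 327.36092
V̂(ȳ_st) = Σ W_h² (1 − n_h/N_h) s_h²/n_h, with W_h = N_h/N and N = 4325:
  stratum Q1: (525/4325)²·(1 − 51/525)·103.5²/51 = 2.79432
  stratum Q2: (1225/4325)²·(1 − 264/1225)·233.0²/264 = 12.9418
  stratum Q3: (1100/4325)²·(1 − 74/1100)·214.8²/74 = 37.6188
  stratum Q4: (1475/4325)²·(1 − 218/1475)·88.8²/218 = 3.58529
V̂(ȳ_st) = 56.9402
SE(ȳ_st) = √56.9402 = 7.54587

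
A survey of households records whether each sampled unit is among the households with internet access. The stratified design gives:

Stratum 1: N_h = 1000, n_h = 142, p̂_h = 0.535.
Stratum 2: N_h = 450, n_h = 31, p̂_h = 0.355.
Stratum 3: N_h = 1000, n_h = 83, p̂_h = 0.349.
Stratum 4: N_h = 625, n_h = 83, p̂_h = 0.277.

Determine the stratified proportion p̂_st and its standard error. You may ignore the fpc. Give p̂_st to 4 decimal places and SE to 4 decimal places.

N = 3075; stratum weights W_h = N_h/N.
p̂_st = Σ W_h p̂_h = (1000·0.535 + 450·0.355 + 1000·0.349 + 625·0.277)/3075 = 0.39573
V̂(p̂_st) = Σ W_h² p̂_h(1−p̂_h)/(n_h−1):
  stratum 1: (1000/3075)²·0.535·0.465/141 = 0.000186594
  stratum 2: (450/3075)²·0.355·0.645/30 = 0.000163456
  stratum 3: (1000/3075)²·0.349·0.651/82 = 0.000293023
  stratum 4: (625/3075)²·0.277·0.723/82 = 0.000100896
V̂(p̂_st) = 0.00074397; SE = √V̂ = 0.0272758

p̂_st ≈ 0.3957, SE ≈ 0.0273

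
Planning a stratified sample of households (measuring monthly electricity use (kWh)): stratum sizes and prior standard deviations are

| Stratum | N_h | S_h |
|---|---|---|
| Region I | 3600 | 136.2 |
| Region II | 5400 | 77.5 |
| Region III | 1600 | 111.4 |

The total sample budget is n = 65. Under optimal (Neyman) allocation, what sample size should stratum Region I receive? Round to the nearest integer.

Neyman allocation: n_h = n · N_h S_h / Σ N_i S_i, with n = 65.
  stratum Region I: N_h·S_h = 3600·136.2 = 490320.00
  stratum Region II: N_h·S_h = 5400·77.5 = 418500.00
  stratum Region III: N_h·S_h = 1600·111.4 = 178240.00
Σ N_h S_h = 1087060.00
n for stratum Region I = 65·490320.00/1087060.00 = 29.318 → 29

29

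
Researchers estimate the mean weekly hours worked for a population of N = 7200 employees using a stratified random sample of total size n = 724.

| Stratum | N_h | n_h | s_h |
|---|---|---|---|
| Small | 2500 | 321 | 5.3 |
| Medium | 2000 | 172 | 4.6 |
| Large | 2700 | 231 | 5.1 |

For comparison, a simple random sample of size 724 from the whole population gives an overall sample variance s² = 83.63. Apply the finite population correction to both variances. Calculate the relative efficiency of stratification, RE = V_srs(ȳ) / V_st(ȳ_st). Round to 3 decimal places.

RE ≈ 3.212

V̂(ȳ_st) = Σ W_h² (1 − n_h/N_h) s_h²/n_h, with W_h = N_h/N and N = 7200:
  stratum Small: (2500/7200)²·(1 − 321/2500)·5.3²/321 = 0.00919558
  stratum Medium: (2000/7200)²·(1 − 172/2000)·4.6²/172 = 0.00867618
  stratum Large: (2700/7200)²·(1 − 231/2700)·5.1²/231 = 0.0144793
V_st = 0.0323511
V_srs = (1 − 724/7200)·83.63/724 = 0.103896
Relative efficiency = V_srs / V_st = 0.103896/0.0323511 = 3.2115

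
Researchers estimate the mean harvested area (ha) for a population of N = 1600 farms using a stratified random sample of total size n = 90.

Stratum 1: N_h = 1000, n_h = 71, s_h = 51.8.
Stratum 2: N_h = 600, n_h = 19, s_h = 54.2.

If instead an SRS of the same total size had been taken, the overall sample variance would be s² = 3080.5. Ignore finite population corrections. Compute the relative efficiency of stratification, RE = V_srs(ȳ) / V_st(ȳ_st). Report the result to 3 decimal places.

V̂(ȳ_st) = Σ W_h² s_h²/n_h, with W_h = N_h/N and N = 1600:
  stratum 1: (1000/1600)²·51.8²/71 = 14.7625
  stratum 2: (600/1600)²·54.2²/19 = 21.7424
V_st = 36.5049
V_srs = s²/n = 3080.5/90 = 34.2278
Relative efficiency = V_srs / V_st = 34.2278/36.5049 = 0.9376

RE ≈ 0.938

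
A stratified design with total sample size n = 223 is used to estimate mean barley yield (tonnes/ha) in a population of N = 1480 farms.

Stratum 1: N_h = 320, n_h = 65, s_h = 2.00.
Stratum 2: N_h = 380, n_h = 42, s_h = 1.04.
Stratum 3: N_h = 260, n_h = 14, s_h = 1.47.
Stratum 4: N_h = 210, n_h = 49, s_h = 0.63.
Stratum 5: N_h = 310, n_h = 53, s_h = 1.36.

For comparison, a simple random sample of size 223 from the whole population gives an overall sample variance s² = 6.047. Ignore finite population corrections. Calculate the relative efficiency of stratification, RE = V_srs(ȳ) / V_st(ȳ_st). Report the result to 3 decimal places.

V̂(ȳ_st) = Σ W_h² s_h²/n_h, with W_h = N_h/N and N = 1480:
  stratum 1: (320/1480)²·2.00²/65 = 0.00287689
  stratum 2: (380/1480)²·1.04²/42 = 0.0016977
  stratum 3: (260/1480)²·1.47²/14 = 0.00476354
  stratum 4: (210/1480)²·0.63²/49 = 0.00016308
  stratum 5: (310/1480)²·1.36²/53 = 0.00153109
V_st = 0.0110323
V_srs = s²/n = 6.047/223 = 0.0271166
Relative efficiency = V_srs / V_st = 0.0271166/0.0110323 = 2.4579

RE ≈ 2.458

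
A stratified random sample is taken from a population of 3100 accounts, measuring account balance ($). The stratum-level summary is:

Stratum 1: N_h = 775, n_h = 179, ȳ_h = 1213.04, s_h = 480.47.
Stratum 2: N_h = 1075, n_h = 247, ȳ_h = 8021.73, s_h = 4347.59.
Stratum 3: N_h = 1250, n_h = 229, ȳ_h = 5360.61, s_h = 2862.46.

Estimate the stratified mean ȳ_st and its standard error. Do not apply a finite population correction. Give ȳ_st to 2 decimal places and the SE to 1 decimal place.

ȳ_st ≈ 5246.53, SE ≈ 122.9

ȳ_st = Σ W_h ȳ_h = (775·1213.04 + 1075·8021.73 + 1250·5360.61)/3100 = 5246.52524
V̂(ȳ_st) = Σ W_h² s_h²/n_h, with W_h = N_h/N and N = 3100:
  stratum 1: (775/3100)²·480.47²/179 = 80.6045
  stratum 2: (1075/3100)²·4347.59²/247 = 9202.24
  stratum 3: (1250/3100)²·2862.46²/229 = 5817.55
V̂(ȳ_st) = 15100.4
SE(ȳ_st) = √15100.4 = 122.884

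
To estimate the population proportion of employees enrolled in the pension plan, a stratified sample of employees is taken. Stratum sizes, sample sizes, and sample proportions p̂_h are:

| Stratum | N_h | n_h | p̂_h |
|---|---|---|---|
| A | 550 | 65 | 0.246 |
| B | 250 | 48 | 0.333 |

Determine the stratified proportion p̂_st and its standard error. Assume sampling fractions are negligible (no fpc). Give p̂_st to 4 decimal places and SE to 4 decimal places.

N = 800; stratum weights W_h = N_h/N.
p̂_st = Σ W_h p̂_h = (550·0.246 + 250·0.333)/800 = 0.27319
V̂(p̂_st) = Σ W_h² p̂_h(1−p̂_h)/(n_h−1):
  stratum A: (550/800)²·0.246·0.754/64 = 0.00136985
  stratum B: (250/800)²·0.333·0.667/47 = 0.000461501
V̂(p̂_st) = 0.00183135; SE = √V̂ = 0.0427942

p̂_st ≈ 0.2732, SE ≈ 0.0428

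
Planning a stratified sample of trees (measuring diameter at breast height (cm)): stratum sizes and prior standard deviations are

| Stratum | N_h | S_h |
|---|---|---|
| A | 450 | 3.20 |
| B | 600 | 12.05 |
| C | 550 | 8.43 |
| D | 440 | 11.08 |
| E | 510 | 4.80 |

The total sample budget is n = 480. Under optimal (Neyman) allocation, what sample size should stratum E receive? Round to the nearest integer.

Neyman allocation: n_h = n · N_h S_h / Σ N_i S_i, with n = 480.
  stratum A: N_h·S_h = 450·3.20 = 1440.00
  stratum B: N_h·S_h = 600·12.05 = 7230.00
  stratum C: N_h·S_h = 550·8.43 = 4636.50
  stratum D: N_h·S_h = 440·11.08 = 4875.20
  stratum E: N_h·S_h = 510·4.80 = 2448.00
Σ N_h S_h = 20629.70
n for stratum E = 480·2448.00/20629.70 = 56.959 → 57

57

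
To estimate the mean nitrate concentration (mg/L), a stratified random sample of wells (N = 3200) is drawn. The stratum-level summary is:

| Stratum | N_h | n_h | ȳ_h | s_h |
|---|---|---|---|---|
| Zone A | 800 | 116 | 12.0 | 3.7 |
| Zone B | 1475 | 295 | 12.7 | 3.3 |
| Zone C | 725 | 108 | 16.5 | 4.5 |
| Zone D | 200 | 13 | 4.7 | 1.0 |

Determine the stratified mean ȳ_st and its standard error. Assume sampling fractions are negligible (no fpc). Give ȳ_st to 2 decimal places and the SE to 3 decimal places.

ȳ_st = Σ W_h ȳ_h = (800·12.0 + 1475·12.7 + 725·16.5 + 200·4.7)/3200 = 12.88594
V̂(ȳ_st) = Σ W_h² s_h²/n_h, with W_h = N_h/N and N = 3200:
  stratum Zone A: (800/3200)²·3.7²/116 = 0.00737608
  stratum Zone B: (1475/3200)²·3.3²/295 = 0.00784314
  stratum Zone C: (725/3200)²·4.5²/108 = 0.00962448
  stratum Zone D: (200/3200)²·1.0²/13 = 0.000300481
V̂(ȳ_st) = 0.0251442
SE(ȳ_st) = √0.0251442 = 0.158569

ȳ_st ≈ 12.89, SE ≈ 0.159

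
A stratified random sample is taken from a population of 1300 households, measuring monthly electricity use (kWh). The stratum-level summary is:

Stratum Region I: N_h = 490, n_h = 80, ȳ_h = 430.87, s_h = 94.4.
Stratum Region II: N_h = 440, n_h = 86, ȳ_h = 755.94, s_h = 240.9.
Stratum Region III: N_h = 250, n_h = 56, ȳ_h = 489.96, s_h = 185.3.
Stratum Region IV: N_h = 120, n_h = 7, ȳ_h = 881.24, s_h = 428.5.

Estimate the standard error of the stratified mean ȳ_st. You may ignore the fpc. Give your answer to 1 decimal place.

V̂(ȳ_st) = Σ W_h² s_h²/n_h, with W_h = N_h/N and N = 1300:
  stratum Region I: (490/1300)²·94.4²/80 = 15.8256
  stratum Region II: (440/1300)²·240.9²/86 = 77.3025
  stratum Region III: (250/1300)²·185.3²/56 = 22.6755
  stratum Region IV: (120/1300)²·428.5²/7 = 223.501
V̂(ȳ_st) = 339.305
SE(ȳ_st) = √339.305 = 18.4202

SE(ȳ_st) ≈ 18.4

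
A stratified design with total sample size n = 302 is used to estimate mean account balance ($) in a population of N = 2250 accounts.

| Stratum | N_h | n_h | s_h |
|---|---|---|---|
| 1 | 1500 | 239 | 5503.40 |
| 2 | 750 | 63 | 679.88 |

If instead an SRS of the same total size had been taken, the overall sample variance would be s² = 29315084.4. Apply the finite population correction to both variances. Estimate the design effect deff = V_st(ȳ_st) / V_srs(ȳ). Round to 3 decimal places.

V̂(ȳ_st) = Σ W_h² (1 − n_h/N_h) s_h²/n_h, with W_h = N_h/N and N = 2250:
  stratum 1: (1500/2250)²·(1 − 239/1500)·5503.40²/239 = 47348.4
  stratum 2: (750/2250)²·(1 − 63/750)·679.88²/63 = 746.753
V_st = 48095.2
V_srs = (1 − 302/2250)·29315084.4/302 = 84040.9
deff = V_st / V_srs = 48095.2/84040.9 = 0.5723

deff ≈ 0.572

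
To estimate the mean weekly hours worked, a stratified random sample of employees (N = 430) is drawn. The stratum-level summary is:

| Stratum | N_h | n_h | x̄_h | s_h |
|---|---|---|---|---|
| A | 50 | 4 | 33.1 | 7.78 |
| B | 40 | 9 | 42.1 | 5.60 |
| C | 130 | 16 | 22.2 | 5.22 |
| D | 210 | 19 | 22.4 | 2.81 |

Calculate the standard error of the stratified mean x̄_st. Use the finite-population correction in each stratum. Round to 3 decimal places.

V̂(x̄_st) = Σ W_h² (1 − n_h/N_h) s_h²/n_h, with W_h = N_h/N and N = 430:
  stratum A: (50/430)²·(1 − 4/50)·7.78²/4 = 0.188231
  stratum B: (40/430)²·(1 − 9/40)·5.60²/9 = 0.0233678
  stratum C: (130/430)²·(1 − 16/130)·5.22²/16 = 0.1365
  stratum D: (210/430)²·(1 − 19/210)·2.81²/19 = 0.0901519
V̂(x̄_st) = 0.43825
SE(x̄_st) = √0.43825 = 0.662005

SE(x̄_st) ≈ 0.662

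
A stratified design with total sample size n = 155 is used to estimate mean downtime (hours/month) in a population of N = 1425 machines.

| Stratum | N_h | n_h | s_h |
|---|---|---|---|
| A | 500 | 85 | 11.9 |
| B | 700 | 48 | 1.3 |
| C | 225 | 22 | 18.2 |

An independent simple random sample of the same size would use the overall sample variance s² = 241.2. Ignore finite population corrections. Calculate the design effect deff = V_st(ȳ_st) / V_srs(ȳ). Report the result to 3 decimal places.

V̂(ȳ_st) = Σ W_h² s_h²/n_h, with W_h = N_h/N and N = 1425:
  stratum A: (500/1425)²·11.9²/85 = 0.205109
  stratum B: (700/1425)²·1.3²/48 = 0.00849595
  stratum C: (225/1425)²·18.2²/22 = 0.375366
V_st = 0.588972
V_srs = s²/n = 241.2/155 = 1.55613
deff = V_st / V_srs = 0.588972/1.55613 = 0.3785

deff ≈ 0.378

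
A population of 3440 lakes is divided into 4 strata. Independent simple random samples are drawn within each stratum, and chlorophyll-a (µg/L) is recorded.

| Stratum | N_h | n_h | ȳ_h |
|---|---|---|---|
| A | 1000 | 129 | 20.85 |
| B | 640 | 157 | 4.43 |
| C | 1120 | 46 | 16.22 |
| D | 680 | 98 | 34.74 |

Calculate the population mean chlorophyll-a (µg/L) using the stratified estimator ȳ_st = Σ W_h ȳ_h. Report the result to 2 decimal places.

N = Σ N_h = 3440. Stratum weights W_h = N_h/N.
ȳ_st = (1000·20.85 + 640·4.43 + 1120·16.22 + 680·34.74) / 3440 = 19.0334

ȳ_st ≈ 19.03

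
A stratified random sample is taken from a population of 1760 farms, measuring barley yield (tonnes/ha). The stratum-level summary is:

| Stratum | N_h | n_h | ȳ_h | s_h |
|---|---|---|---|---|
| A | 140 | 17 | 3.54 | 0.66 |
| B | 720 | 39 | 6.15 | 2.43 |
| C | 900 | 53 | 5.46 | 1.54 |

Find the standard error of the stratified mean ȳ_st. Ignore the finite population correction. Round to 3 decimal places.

V̂(ȳ_st) = Σ W_h² s_h²/n_h, with W_h = N_h/N and N = 1760:
  stratum A: (140/1760)²·0.66²/17 = 0.000162132
  stratum B: (720/1760)²·2.43²/39 = 0.0253389
  stratum C: (900/1760)²·1.54²/53 = 0.0117011
V̂(ȳ_st) = 0.0372021
SE(ȳ_st) = √0.0372021 = 0.192878

SE(ȳ_st) ≈ 0.193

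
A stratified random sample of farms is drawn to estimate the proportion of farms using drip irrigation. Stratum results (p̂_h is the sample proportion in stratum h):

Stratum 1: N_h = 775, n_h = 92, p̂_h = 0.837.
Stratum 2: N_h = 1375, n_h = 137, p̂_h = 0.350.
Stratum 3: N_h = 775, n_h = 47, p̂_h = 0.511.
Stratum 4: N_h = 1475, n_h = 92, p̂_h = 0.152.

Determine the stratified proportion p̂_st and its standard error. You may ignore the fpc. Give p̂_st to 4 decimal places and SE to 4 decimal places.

N = 4400; stratum weights W_h = N_h/N.
p̂_st = Σ W_h p̂_h = (775·0.837 + 1375·0.350 + 775·0.511 + 1475·0.152)/4400 = 0.39776
V̂(p̂_st) = Σ W_h² p̂_h(1−p̂_h)/(n_h−1):
  stratum 1: (775/4400)²·0.837·0.163/91 = 4.65125e-05
  stratum 2: (1375/4400)²·0.350·0.650/136 = 0.000163359
  stratum 3: (775/4400)²·0.511·0.489/46 = 0.000168527
  stratum 4: (1475/4400)²·0.152·0.848/91 = 0.000159176
V̂(p̂_st) = 0.000537574; SE = √V̂ = 0.0231856

p̂_st ≈ 0.3978, SE ≈ 0.0232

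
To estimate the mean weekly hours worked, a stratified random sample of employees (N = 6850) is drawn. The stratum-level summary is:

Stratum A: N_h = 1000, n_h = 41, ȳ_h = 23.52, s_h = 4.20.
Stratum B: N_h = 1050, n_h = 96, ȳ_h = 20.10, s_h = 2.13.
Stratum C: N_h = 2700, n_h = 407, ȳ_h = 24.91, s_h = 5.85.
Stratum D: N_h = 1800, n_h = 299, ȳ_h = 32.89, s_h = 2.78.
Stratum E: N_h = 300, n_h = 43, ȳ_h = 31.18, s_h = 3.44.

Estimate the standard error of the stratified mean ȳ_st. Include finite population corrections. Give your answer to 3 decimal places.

V̂(ȳ_st) = Σ W_h² (1 − n_h/N_h) s_h²/n_h, with W_h = N_h/N and N = 6850:
  stratum A: (1000/6850)²·(1 − 41/1000)·4.20²/41 = 0.00879331
  stratum B: (1050/6850)²·(1 − 96/1050)·2.13²/96 = 0.00100889
  stratum C: (2700/6850)²·(1 − 407/2700)·5.85²/407 = 0.0110944
  stratum D: (1800/6850)²·(1 − 299/1800)·2.78²/299 = 0.0014883
  stratum E: (300/6850)²·(1 − 43/300)·3.44²/43 = 0.000452191
V̂(ȳ_st) = 0.0228371
SE(ȳ_st) = √0.0228371 = 0.151119

SE(ȳ_st) ≈ 0.151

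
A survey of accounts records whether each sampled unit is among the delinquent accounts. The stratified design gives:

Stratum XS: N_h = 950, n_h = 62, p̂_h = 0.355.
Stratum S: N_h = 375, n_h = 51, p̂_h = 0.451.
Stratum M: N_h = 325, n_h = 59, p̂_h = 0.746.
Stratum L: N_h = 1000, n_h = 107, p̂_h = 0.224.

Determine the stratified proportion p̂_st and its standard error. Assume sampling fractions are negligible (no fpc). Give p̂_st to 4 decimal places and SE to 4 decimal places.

N = 2650; stratum weights W_h = N_h/N.
p̂_st = Σ W_h p̂_h = (950·0.355 + 375·0.451 + 325·0.746 + 1000·0.224)/2650 = 0.36710
V̂(p̂_st) = Σ W_h² p̂_h(1−p̂_h)/(n_h−1):
  stratum XS: (950/2650)²·0.355·0.645/61 = 0.000482407
  stratum S: (375/2650)²·0.451·0.549/50 = 9.9163e-05
  stratum M: (325/2650)²·0.746·0.254/58 = 4.91382e-05
  stratum L: (1000/2650)²·0.224·0.776/106 = 0.000233514
V̂(p̂_st) = 0.000864222; SE = √V̂ = 0.0293977

p̂_st ≈ 0.3671, SE ≈ 0.0294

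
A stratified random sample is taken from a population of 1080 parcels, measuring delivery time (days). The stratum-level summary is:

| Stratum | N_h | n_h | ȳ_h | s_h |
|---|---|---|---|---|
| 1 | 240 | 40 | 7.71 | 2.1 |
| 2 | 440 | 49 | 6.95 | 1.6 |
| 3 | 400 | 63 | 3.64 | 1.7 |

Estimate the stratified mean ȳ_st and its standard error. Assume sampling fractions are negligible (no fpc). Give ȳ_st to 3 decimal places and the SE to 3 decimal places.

ȳ_st = Σ W_h ȳ_h = (240·7.71 + 440·6.95 + 400·3.64)/1080 = 5.89296
V̂(ȳ_st) = Σ W_h² s_h²/n_h, with W_h = N_h/N and N = 1080:
  stratum 1: (240/1080)²·2.1²/40 = 0.00544444
  stratum 2: (440/1080)²·1.6²/49 = 0.00867165
  stratum 3: (400/1080)²·1.7²/63 = 0.00629259
V̂(ȳ_st) = 0.0204087
SE(ȳ_st) = √0.0204087 = 0.142859

ȳ_st ≈ 5.893, SE ≈ 0.143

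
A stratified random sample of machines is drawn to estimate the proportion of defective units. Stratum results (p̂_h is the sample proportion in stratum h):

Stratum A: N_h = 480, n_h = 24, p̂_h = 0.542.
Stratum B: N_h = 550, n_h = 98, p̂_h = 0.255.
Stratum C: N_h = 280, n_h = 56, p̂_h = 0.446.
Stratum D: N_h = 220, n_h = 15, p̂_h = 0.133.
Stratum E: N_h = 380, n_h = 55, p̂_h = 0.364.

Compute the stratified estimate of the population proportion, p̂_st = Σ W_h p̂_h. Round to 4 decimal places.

N = 1910; stratum weights W_h = N_h/N.
p̂_st = Σ W_h p̂_h = (480·0.542 + 550·0.255 + 280·0.446 + 220·0.133 + 380·0.364)/1910 = 0.36276

p̂_st ≈ 0.3628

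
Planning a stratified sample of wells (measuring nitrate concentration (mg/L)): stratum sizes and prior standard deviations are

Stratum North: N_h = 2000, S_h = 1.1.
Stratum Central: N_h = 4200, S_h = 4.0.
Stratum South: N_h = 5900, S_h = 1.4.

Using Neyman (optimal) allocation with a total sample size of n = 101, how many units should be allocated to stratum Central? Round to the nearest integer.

62

Neyman allocation: n_h = n · N_h S_h / Σ N_i S_i, with n = 101.
  stratum North: N_h·S_h = 2000·1.1 = 2200.00
  stratum Central: N_h·S_h = 4200·4.0 = 16800.00
  stratum South: N_h·S_h = 5900·1.4 = 8260.00
Σ N_h S_h = 27260.00
n for stratum Central = 101·16800.00/27260.00 = 62.245 → 62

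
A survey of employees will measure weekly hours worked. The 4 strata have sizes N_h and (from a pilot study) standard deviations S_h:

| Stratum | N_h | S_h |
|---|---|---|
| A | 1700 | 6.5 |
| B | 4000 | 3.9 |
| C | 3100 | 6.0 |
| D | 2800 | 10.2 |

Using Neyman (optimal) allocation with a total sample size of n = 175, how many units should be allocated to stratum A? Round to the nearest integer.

Neyman allocation: n_h = n · N_h S_h / Σ N_i S_i, with n = 175.
  stratum A: N_h·S_h = 1700·6.5 = 11050.00
  stratum B: N_h·S_h = 4000·3.9 = 15600.00
  stratum C: N_h·S_h = 3100·6.0 = 18600.00
  stratum D: N_h·S_h = 2800·10.2 = 28560.00
Σ N_h S_h = 73810.00
n for stratum A = 175·11050.00/73810.00 = 26.199 → 26

26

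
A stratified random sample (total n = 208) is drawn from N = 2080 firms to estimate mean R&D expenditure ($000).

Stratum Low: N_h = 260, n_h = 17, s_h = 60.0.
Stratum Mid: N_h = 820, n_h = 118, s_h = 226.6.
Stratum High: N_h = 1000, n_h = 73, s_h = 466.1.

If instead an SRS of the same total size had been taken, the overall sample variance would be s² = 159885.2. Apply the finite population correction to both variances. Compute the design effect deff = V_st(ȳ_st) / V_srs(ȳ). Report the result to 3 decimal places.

V̂(ȳ_st) = Σ W_h² (1 − n_h/N_h) s_h²/n_h, with W_h = N_h/N and N = 2080:
  stratum Low: (260/2080)²·(1 − 17/260)·60.0²/17 = 3.09248
  stratum Mid: (820/2080)²·(1 − 118/820)·226.6²/118 = 57.8978
  stratum High: (1000/2080)²·(1 − 73/1000)·466.1²/73 = 637.659
V_st = 698.649
V_srs = (1 − 208/2080)·159885.2/208 = 691.811
deff = V_st / V_srs = 698.649/691.811 = 1.0099

deff ≈ 1.010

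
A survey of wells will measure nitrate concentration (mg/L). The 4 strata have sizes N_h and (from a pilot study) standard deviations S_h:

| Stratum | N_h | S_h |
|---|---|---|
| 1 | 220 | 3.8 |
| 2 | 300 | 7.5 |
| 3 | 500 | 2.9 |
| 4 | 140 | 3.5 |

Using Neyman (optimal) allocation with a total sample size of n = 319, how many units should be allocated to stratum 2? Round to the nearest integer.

Neyman allocation: n_h = n · N_h S_h / Σ N_i S_i, with n = 319.
  stratum 1: N_h·S_h = 220·3.8 = 836.00
  stratum 2: N_h·S_h = 300·7.5 = 2250.00
  stratum 3: N_h·S_h = 500·2.9 = 1450.00
  stratum 4: N_h·S_h = 140·3.5 = 490.00
Σ N_h S_h = 5026.00
n for stratum 2 = 319·2250.00/5026.00 = 142.807 → 143

143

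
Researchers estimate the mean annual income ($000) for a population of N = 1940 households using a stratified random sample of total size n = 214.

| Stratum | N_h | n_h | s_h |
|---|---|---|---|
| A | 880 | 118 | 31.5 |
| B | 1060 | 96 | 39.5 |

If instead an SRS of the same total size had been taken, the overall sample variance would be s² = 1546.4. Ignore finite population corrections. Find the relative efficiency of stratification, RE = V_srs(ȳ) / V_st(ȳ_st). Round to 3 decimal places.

V̂(ȳ_st) = Σ W_h² s_h²/n_h, with W_h = N_h/N and N = 1940:
  stratum A: (880/1940)²·31.5²/118 = 1.73022
  stratum B: (1060/1940)²·39.5²/96 = 4.85212
V_st = 6.58234
V_srs = s²/n = 1546.4/214 = 7.22617
Relative efficiency = V_srs / V_st = 7.22617/6.58234 = 1.0978

RE ≈ 1.098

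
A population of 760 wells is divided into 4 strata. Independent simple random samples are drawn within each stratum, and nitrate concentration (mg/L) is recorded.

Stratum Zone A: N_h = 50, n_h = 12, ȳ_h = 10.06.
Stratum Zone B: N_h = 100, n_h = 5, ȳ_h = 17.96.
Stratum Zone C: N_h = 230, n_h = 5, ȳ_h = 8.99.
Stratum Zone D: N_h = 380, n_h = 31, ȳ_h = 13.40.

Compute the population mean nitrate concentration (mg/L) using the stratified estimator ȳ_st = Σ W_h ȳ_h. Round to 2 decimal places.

N = Σ N_h = 760. Stratum weights W_h = N_h/N.
ȳ_st = (50·10.06 + 100·17.96 + 230·8.99 + 380·13.40) / 760 = 12.4457

ȳ_st ≈ 12.45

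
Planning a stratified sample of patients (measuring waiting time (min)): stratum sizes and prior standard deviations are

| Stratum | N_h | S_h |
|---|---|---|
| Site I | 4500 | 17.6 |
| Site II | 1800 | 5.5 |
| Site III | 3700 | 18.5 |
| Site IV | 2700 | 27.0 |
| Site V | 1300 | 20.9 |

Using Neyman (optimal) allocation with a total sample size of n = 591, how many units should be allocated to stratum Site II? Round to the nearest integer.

Neyman allocation: n_h = n · N_h S_h / Σ N_i S_i, with n = 591.
  stratum Site I: N_h·S_h = 4500·17.6 = 79200.00
  stratum Site II: N_h·S_h = 1800·5.5 = 9900.00
  stratum Site III: N_h·S_h = 3700·18.5 = 68450.00
  stratum Site IV: N_h·S_h = 2700·27.0 = 72900.00
  stratum Site V: N_h·S_h = 1300·20.9 = 27170.00
Σ N_h S_h = 257620.00
n for stratum Site II = 591·9900.00/257620.00 = 22.711 → 23

23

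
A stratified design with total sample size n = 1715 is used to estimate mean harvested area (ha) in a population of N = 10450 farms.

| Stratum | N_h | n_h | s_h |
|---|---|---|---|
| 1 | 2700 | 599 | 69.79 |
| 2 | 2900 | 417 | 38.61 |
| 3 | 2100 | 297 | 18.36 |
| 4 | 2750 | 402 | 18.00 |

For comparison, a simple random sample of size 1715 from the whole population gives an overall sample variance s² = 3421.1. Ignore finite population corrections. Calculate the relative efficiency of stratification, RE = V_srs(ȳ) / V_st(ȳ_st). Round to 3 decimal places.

RE ≈ 2.169

V̂(ȳ_st) = Σ W_h² s_h²/n_h, with W_h = N_h/N and N = 10450:
  stratum 1: (2700/10450)²·69.79²/599 = 0.542818
  stratum 2: (2900/10450)²·38.61²/417 = 0.275313
  stratum 3: (2100/10450)²·18.36²/297 = 0.0458348
  stratum 4: (2750/10450)²·18.00²/402 = 0.0558151
V_st = 0.919781
V_srs = s²/n = 3421.1/1715 = 1.99481
Relative efficiency = V_srs / V_st = 1.99481/0.919781 = 2.1688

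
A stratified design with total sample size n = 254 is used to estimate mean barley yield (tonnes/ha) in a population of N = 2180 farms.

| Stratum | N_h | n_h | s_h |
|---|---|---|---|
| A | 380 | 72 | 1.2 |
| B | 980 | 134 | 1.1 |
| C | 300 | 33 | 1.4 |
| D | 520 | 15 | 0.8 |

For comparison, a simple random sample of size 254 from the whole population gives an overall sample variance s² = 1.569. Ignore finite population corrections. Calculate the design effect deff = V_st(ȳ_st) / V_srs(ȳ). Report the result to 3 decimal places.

V̂(ȳ_st) = Σ W_h² s_h²/n_h, with W_h = N_h/N and N = 2180:
  stratum A: (380/2180)²·1.2²/72 = 0.000607693
  stratum B: (980/2180)²·1.1²/134 = 0.00182482
  stratum C: (300/2180)²·1.4²/33 = 0.00112479
  stratum D: (520/2180)²·0.8²/15 = 0.00242763
V_st = 0.00598493
V_srs = s²/n = 1.569/254 = 0.00617717
deff = V_st / V_srs = 0.00598493/0.00617717 = 0.9689

deff ≈ 0.969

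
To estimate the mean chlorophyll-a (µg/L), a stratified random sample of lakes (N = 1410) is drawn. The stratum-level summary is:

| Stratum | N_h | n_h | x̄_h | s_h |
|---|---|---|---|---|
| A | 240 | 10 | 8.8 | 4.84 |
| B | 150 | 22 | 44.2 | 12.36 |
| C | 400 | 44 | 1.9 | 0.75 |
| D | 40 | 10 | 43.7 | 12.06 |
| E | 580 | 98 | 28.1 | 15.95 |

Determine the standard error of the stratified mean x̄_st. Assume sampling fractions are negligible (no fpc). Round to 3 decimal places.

V̂(x̄_st) = Σ W_h² s_h²/n_h, with W_h = N_h/N and N = 1410:
  stratum A: (240/1410)²·4.84²/10 = 0.0678696
  stratum B: (150/1410)²·12.36²/22 = 0.0785884
  stratum C: (400/1410)²·0.75²/44 = 0.00102885
  stratum D: (40/1410)²·12.06²/10 = 0.0117051
  stratum E: (580/1410)²·15.95²/98 = 0.439251
V̂(x̄_st) = 0.598443
SE(x̄_st) = √0.598443 = 0.773591

SE(x̄_st) ≈ 0.774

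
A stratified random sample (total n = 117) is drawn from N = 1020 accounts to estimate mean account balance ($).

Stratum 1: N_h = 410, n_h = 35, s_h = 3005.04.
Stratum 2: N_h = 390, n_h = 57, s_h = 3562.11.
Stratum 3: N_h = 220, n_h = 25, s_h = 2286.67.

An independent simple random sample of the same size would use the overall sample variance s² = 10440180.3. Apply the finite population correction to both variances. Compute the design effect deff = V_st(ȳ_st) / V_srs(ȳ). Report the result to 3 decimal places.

V̂(ȳ_st) = Σ W_h² (1 − n_h/N_h) s_h²/n_h, with W_h = N_h/N and N = 1020:
  stratum 1: (410/1020)²·(1 − 35/410)·3005.04²/35 = 38128.3
  stratum 2: (390/1020)²·(1 − 57/390)·3562.11²/57 = 27787.4
  stratum 3: (220/1020)²·(1 − 25/220)·2286.67²/25 = 8624.3
V_st = 74540
V_srs = (1 − 117/1020)·10440180.3/117 = 78996.8
deff = V_st / V_srs = 74540/78996.8 = 0.9436

deff ≈ 0.944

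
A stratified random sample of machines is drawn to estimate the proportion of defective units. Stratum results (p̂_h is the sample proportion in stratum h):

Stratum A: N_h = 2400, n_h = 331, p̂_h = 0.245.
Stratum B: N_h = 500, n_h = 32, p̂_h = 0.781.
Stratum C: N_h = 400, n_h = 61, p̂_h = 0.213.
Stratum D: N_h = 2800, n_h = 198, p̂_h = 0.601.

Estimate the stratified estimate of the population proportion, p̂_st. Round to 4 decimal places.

N = 6100; stratum weights W_h = N_h/N.
p̂_st = Σ W_h p̂_h = (2400·0.245 + 500·0.781 + 400·0.213 + 2800·0.601)/6100 = 0.45025

p̂_st ≈ 0.4502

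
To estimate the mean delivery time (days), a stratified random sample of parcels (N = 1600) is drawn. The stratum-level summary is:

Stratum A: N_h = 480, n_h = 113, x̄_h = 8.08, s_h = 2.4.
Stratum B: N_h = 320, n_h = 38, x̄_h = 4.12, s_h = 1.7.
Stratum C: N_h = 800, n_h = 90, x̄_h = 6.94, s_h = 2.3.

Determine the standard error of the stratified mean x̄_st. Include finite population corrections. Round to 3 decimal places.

V̂(x̄_st) = Σ W_h² (1 − n_h/N_h) s_h²/n_h, with W_h = N_h/N and N = 1600:
  stratum A: (480/1600)²·(1 − 113/480)·2.4²/113 = 0.00350761
  stratum B: (320/1600)²·(1 − 38/320)·1.7²/38 = 0.00268086
  stratum C: (800/1600)²·(1 − 90/800)·2.3²/90 = 0.0130413
V̂(x̄_st) = 0.0192298
SE(x̄_st) = √0.0192298 = 0.138672

SE(x̄_st) ≈ 0.139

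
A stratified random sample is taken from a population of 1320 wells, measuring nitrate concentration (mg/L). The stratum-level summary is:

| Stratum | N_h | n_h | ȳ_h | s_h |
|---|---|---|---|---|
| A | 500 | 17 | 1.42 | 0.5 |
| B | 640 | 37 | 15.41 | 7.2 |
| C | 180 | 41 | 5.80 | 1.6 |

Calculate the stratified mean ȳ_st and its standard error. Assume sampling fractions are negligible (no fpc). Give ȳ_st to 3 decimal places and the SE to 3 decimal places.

ȳ_st ≈ 8.800, SE ≈ 0.577

ȳ_st = Σ W_h ȳ_h = (500·1.42 + 640·15.41 + 180·5.80)/1320 = 8.80030
V̂(ȳ_st) = Σ W_h² s_h²/n_h, with W_h = N_h/N and N = 1320:
  stratum A: (500/1320)²·0.5²/17 = 0.00211
  stratum B: (640/1320)²·7.2²/37 = 0.329363
  stratum C: (180/1320)²·1.6²/41 = 0.00116106
V̂(ȳ_st) = 0.332634
SE(ȳ_st) = √0.332634 = 0.576745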